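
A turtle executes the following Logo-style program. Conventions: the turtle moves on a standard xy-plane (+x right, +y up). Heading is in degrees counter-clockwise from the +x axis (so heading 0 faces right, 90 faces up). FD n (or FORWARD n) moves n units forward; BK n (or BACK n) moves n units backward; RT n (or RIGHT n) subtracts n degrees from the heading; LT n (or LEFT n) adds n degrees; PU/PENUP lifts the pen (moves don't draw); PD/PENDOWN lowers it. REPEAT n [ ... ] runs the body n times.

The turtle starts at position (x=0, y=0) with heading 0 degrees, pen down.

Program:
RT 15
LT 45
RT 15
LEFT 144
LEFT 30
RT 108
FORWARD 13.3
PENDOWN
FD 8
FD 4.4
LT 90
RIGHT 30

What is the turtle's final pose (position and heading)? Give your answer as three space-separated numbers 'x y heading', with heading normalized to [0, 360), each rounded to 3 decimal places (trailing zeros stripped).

Answer: 4.02 25.384 141

Derivation:
Executing turtle program step by step:
Start: pos=(0,0), heading=0, pen down
RT 15: heading 0 -> 345
LT 45: heading 345 -> 30
RT 15: heading 30 -> 15
LT 144: heading 15 -> 159
LT 30: heading 159 -> 189
RT 108: heading 189 -> 81
FD 13.3: (0,0) -> (2.081,13.136) [heading=81, draw]
PD: pen down
FD 8: (2.081,13.136) -> (3.332,21.038) [heading=81, draw]
FD 4.4: (3.332,21.038) -> (4.02,25.384) [heading=81, draw]
LT 90: heading 81 -> 171
RT 30: heading 171 -> 141
Final: pos=(4.02,25.384), heading=141, 3 segment(s) drawn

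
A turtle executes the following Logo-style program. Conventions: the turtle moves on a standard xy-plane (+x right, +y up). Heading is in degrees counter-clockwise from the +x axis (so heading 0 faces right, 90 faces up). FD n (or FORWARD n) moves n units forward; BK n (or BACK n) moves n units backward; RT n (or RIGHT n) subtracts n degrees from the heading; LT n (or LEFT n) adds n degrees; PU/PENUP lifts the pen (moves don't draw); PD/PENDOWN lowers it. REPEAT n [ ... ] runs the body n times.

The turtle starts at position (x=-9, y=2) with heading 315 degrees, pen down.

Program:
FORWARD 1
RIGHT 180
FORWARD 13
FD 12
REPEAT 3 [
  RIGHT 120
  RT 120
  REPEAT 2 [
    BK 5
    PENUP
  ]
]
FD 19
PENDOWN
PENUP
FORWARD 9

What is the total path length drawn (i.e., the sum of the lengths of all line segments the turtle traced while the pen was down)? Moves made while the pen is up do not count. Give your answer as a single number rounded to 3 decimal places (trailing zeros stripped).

Answer: 31

Derivation:
Executing turtle program step by step:
Start: pos=(-9,2), heading=315, pen down
FD 1: (-9,2) -> (-8.293,1.293) [heading=315, draw]
RT 180: heading 315 -> 135
FD 13: (-8.293,1.293) -> (-17.485,10.485) [heading=135, draw]
FD 12: (-17.485,10.485) -> (-25.971,18.971) [heading=135, draw]
REPEAT 3 [
  -- iteration 1/3 --
  RT 120: heading 135 -> 15
  RT 120: heading 15 -> 255
  REPEAT 2 [
    -- iteration 1/2 --
    BK 5: (-25.971,18.971) -> (-24.676,23.8) [heading=255, draw]
    PU: pen up
    -- iteration 2/2 --
    BK 5: (-24.676,23.8) -> (-23.382,28.63) [heading=255, move]
    PU: pen up
  ]
  -- iteration 2/3 --
  RT 120: heading 255 -> 135
  RT 120: heading 135 -> 15
  REPEAT 2 [
    -- iteration 1/2 --
    BK 5: (-23.382,28.63) -> (-28.212,27.336) [heading=15, move]
    PU: pen up
    -- iteration 2/2 --
    BK 5: (-28.212,27.336) -> (-33.042,26.042) [heading=15, move]
    PU: pen up
  ]
  -- iteration 3/3 --
  RT 120: heading 15 -> 255
  RT 120: heading 255 -> 135
  REPEAT 2 [
    -- iteration 1/2 --
    BK 5: (-33.042,26.042) -> (-29.506,22.506) [heading=135, move]
    PU: pen up
    -- iteration 2/2 --
    BK 5: (-29.506,22.506) -> (-25.971,18.971) [heading=135, move]
    PU: pen up
  ]
]
FD 19: (-25.971,18.971) -> (-39.406,32.406) [heading=135, move]
PD: pen down
PU: pen up
FD 9: (-39.406,32.406) -> (-45.77,38.77) [heading=135, move]
Final: pos=(-45.77,38.77), heading=135, 4 segment(s) drawn

Segment lengths:
  seg 1: (-9,2) -> (-8.293,1.293), length = 1
  seg 2: (-8.293,1.293) -> (-17.485,10.485), length = 13
  seg 3: (-17.485,10.485) -> (-25.971,18.971), length = 12
  seg 4: (-25.971,18.971) -> (-24.676,23.8), length = 5
Total = 31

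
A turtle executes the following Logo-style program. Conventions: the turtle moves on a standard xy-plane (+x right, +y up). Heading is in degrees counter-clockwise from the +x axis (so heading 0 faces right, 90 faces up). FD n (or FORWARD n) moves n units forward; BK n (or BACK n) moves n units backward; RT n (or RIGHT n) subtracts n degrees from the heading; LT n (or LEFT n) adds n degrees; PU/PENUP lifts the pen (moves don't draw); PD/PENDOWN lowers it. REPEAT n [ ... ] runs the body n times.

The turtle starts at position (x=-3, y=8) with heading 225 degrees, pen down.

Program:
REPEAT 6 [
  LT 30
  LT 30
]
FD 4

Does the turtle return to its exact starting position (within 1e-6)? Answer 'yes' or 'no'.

Answer: no

Derivation:
Executing turtle program step by step:
Start: pos=(-3,8), heading=225, pen down
REPEAT 6 [
  -- iteration 1/6 --
  LT 30: heading 225 -> 255
  LT 30: heading 255 -> 285
  -- iteration 2/6 --
  LT 30: heading 285 -> 315
  LT 30: heading 315 -> 345
  -- iteration 3/6 --
  LT 30: heading 345 -> 15
  LT 30: heading 15 -> 45
  -- iteration 4/6 --
  LT 30: heading 45 -> 75
  LT 30: heading 75 -> 105
  -- iteration 5/6 --
  LT 30: heading 105 -> 135
  LT 30: heading 135 -> 165
  -- iteration 6/6 --
  LT 30: heading 165 -> 195
  LT 30: heading 195 -> 225
]
FD 4: (-3,8) -> (-5.828,5.172) [heading=225, draw]
Final: pos=(-5.828,5.172), heading=225, 1 segment(s) drawn

Start position: (-3, 8)
Final position: (-5.828, 5.172)
Distance = 4; >= 1e-6 -> NOT closed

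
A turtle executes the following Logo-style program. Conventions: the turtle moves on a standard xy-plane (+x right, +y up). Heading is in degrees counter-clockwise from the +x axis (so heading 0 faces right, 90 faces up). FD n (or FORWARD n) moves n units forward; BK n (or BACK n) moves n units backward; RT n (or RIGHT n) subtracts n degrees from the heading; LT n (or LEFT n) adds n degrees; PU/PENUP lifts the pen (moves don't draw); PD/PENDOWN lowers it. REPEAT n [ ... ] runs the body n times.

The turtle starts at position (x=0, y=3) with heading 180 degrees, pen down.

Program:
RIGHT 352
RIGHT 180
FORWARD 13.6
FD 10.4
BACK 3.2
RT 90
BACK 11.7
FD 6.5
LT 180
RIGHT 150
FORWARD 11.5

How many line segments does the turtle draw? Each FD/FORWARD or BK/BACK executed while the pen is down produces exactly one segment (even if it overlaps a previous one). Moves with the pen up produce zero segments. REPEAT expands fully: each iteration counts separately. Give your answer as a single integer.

Executing turtle program step by step:
Start: pos=(0,3), heading=180, pen down
RT 352: heading 180 -> 188
RT 180: heading 188 -> 8
FD 13.6: (0,3) -> (13.468,4.893) [heading=8, draw]
FD 10.4: (13.468,4.893) -> (23.766,6.34) [heading=8, draw]
BK 3.2: (23.766,6.34) -> (20.598,5.895) [heading=8, draw]
RT 90: heading 8 -> 278
BK 11.7: (20.598,5.895) -> (18.969,17.481) [heading=278, draw]
FD 6.5: (18.969,17.481) -> (19.874,11.044) [heading=278, draw]
LT 180: heading 278 -> 98
RT 150: heading 98 -> 308
FD 11.5: (19.874,11.044) -> (26.954,1.982) [heading=308, draw]
Final: pos=(26.954,1.982), heading=308, 6 segment(s) drawn
Segments drawn: 6

Answer: 6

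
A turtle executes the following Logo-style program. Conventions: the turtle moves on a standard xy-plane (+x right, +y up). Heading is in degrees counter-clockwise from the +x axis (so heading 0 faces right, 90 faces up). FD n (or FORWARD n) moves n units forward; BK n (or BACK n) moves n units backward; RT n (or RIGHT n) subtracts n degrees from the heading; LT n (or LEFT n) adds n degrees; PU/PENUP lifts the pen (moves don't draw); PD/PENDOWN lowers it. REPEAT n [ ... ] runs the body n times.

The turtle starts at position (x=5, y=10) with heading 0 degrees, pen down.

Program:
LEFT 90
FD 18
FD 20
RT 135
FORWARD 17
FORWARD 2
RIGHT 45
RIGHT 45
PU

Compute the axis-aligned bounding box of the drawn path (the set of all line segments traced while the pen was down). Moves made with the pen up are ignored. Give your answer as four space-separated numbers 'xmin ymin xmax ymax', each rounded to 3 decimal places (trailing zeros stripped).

Answer: 5 10 18.435 48

Derivation:
Executing turtle program step by step:
Start: pos=(5,10), heading=0, pen down
LT 90: heading 0 -> 90
FD 18: (5,10) -> (5,28) [heading=90, draw]
FD 20: (5,28) -> (5,48) [heading=90, draw]
RT 135: heading 90 -> 315
FD 17: (5,48) -> (17.021,35.979) [heading=315, draw]
FD 2: (17.021,35.979) -> (18.435,34.565) [heading=315, draw]
RT 45: heading 315 -> 270
RT 45: heading 270 -> 225
PU: pen up
Final: pos=(18.435,34.565), heading=225, 4 segment(s) drawn

Segment endpoints: x in {5, 5, 5, 17.021, 18.435}, y in {10, 28, 34.565, 35.979, 48}
xmin=5, ymin=10, xmax=18.435, ymax=48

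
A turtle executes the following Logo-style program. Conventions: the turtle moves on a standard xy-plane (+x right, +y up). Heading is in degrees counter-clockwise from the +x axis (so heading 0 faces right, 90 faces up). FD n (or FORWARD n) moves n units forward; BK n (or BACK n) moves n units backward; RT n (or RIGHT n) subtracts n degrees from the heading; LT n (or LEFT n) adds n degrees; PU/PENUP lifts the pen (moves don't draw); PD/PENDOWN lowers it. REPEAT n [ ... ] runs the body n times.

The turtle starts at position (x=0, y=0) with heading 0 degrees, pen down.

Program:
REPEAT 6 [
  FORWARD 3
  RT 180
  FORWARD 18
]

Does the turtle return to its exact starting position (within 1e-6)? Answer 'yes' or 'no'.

Answer: yes

Derivation:
Executing turtle program step by step:
Start: pos=(0,0), heading=0, pen down
REPEAT 6 [
  -- iteration 1/6 --
  FD 3: (0,0) -> (3,0) [heading=0, draw]
  RT 180: heading 0 -> 180
  FD 18: (3,0) -> (-15,0) [heading=180, draw]
  -- iteration 2/6 --
  FD 3: (-15,0) -> (-18,0) [heading=180, draw]
  RT 180: heading 180 -> 0
  FD 18: (-18,0) -> (0,0) [heading=0, draw]
  -- iteration 3/6 --
  FD 3: (0,0) -> (3,0) [heading=0, draw]
  RT 180: heading 0 -> 180
  FD 18: (3,0) -> (-15,0) [heading=180, draw]
  -- iteration 4/6 --
  FD 3: (-15,0) -> (-18,0) [heading=180, draw]
  RT 180: heading 180 -> 0
  FD 18: (-18,0) -> (0,0) [heading=0, draw]
  -- iteration 5/6 --
  FD 3: (0,0) -> (3,0) [heading=0, draw]
  RT 180: heading 0 -> 180
  FD 18: (3,0) -> (-15,0) [heading=180, draw]
  -- iteration 6/6 --
  FD 3: (-15,0) -> (-18,0) [heading=180, draw]
  RT 180: heading 180 -> 0
  FD 18: (-18,0) -> (0,0) [heading=0, draw]
]
Final: pos=(0,0), heading=0, 12 segment(s) drawn

Start position: (0, 0)
Final position: (0, 0)
Distance = 0; < 1e-6 -> CLOSED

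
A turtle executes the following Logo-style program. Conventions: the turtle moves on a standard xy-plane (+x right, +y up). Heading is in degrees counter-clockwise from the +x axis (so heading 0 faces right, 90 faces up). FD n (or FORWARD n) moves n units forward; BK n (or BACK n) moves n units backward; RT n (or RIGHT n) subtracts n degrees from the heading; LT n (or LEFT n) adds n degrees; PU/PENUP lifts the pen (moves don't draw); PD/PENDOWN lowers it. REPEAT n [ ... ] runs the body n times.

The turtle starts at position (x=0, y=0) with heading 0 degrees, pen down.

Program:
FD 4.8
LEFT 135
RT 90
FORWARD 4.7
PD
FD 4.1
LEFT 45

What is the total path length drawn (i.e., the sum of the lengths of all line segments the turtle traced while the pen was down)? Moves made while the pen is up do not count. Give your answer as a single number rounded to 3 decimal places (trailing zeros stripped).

Answer: 13.6

Derivation:
Executing turtle program step by step:
Start: pos=(0,0), heading=0, pen down
FD 4.8: (0,0) -> (4.8,0) [heading=0, draw]
LT 135: heading 0 -> 135
RT 90: heading 135 -> 45
FD 4.7: (4.8,0) -> (8.123,3.323) [heading=45, draw]
PD: pen down
FD 4.1: (8.123,3.323) -> (11.023,6.223) [heading=45, draw]
LT 45: heading 45 -> 90
Final: pos=(11.023,6.223), heading=90, 3 segment(s) drawn

Segment lengths:
  seg 1: (0,0) -> (4.8,0), length = 4.8
  seg 2: (4.8,0) -> (8.123,3.323), length = 4.7
  seg 3: (8.123,3.323) -> (11.023,6.223), length = 4.1
Total = 13.6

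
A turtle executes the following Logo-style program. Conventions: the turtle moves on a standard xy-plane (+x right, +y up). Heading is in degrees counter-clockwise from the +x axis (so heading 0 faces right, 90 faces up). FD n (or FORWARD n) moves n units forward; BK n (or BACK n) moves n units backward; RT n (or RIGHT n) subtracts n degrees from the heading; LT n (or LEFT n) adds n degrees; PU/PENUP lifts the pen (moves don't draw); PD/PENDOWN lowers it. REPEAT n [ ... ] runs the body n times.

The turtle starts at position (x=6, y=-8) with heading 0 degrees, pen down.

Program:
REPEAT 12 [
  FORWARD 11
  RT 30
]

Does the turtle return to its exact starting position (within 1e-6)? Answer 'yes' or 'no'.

Executing turtle program step by step:
Start: pos=(6,-8), heading=0, pen down
REPEAT 12 [
  -- iteration 1/12 --
  FD 11: (6,-8) -> (17,-8) [heading=0, draw]
  RT 30: heading 0 -> 330
  -- iteration 2/12 --
  FD 11: (17,-8) -> (26.526,-13.5) [heading=330, draw]
  RT 30: heading 330 -> 300
  -- iteration 3/12 --
  FD 11: (26.526,-13.5) -> (32.026,-23.026) [heading=300, draw]
  RT 30: heading 300 -> 270
  -- iteration 4/12 --
  FD 11: (32.026,-23.026) -> (32.026,-34.026) [heading=270, draw]
  RT 30: heading 270 -> 240
  -- iteration 5/12 --
  FD 11: (32.026,-34.026) -> (26.526,-43.553) [heading=240, draw]
  RT 30: heading 240 -> 210
  -- iteration 6/12 --
  FD 11: (26.526,-43.553) -> (17,-49.053) [heading=210, draw]
  RT 30: heading 210 -> 180
  -- iteration 7/12 --
  FD 11: (17,-49.053) -> (6,-49.053) [heading=180, draw]
  RT 30: heading 180 -> 150
  -- iteration 8/12 --
  FD 11: (6,-49.053) -> (-3.526,-43.553) [heading=150, draw]
  RT 30: heading 150 -> 120
  -- iteration 9/12 --
  FD 11: (-3.526,-43.553) -> (-9.026,-34.026) [heading=120, draw]
  RT 30: heading 120 -> 90
  -- iteration 10/12 --
  FD 11: (-9.026,-34.026) -> (-9.026,-23.026) [heading=90, draw]
  RT 30: heading 90 -> 60
  -- iteration 11/12 --
  FD 11: (-9.026,-23.026) -> (-3.526,-13.5) [heading=60, draw]
  RT 30: heading 60 -> 30
  -- iteration 12/12 --
  FD 11: (-3.526,-13.5) -> (6,-8) [heading=30, draw]
  RT 30: heading 30 -> 0
]
Final: pos=(6,-8), heading=0, 12 segment(s) drawn

Start position: (6, -8)
Final position: (6, -8)
Distance = 0; < 1e-6 -> CLOSED

Answer: yes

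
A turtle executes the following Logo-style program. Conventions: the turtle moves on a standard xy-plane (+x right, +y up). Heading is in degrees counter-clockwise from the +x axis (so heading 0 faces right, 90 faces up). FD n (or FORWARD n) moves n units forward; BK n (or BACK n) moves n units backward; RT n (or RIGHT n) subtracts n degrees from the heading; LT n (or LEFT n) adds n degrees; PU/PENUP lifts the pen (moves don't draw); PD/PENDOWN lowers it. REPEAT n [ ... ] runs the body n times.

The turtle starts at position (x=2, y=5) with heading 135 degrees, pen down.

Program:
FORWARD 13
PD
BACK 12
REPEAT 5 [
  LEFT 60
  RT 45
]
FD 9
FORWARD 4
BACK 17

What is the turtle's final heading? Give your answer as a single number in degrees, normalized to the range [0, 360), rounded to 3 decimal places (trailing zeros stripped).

Executing turtle program step by step:
Start: pos=(2,5), heading=135, pen down
FD 13: (2,5) -> (-7.192,14.192) [heading=135, draw]
PD: pen down
BK 12: (-7.192,14.192) -> (1.293,5.707) [heading=135, draw]
REPEAT 5 [
  -- iteration 1/5 --
  LT 60: heading 135 -> 195
  RT 45: heading 195 -> 150
  -- iteration 2/5 --
  LT 60: heading 150 -> 210
  RT 45: heading 210 -> 165
  -- iteration 3/5 --
  LT 60: heading 165 -> 225
  RT 45: heading 225 -> 180
  -- iteration 4/5 --
  LT 60: heading 180 -> 240
  RT 45: heading 240 -> 195
  -- iteration 5/5 --
  LT 60: heading 195 -> 255
  RT 45: heading 255 -> 210
]
FD 9: (1.293,5.707) -> (-6.501,1.207) [heading=210, draw]
FD 4: (-6.501,1.207) -> (-9.965,-0.793) [heading=210, draw]
BK 17: (-9.965,-0.793) -> (4.757,7.707) [heading=210, draw]
Final: pos=(4.757,7.707), heading=210, 5 segment(s) drawn

Answer: 210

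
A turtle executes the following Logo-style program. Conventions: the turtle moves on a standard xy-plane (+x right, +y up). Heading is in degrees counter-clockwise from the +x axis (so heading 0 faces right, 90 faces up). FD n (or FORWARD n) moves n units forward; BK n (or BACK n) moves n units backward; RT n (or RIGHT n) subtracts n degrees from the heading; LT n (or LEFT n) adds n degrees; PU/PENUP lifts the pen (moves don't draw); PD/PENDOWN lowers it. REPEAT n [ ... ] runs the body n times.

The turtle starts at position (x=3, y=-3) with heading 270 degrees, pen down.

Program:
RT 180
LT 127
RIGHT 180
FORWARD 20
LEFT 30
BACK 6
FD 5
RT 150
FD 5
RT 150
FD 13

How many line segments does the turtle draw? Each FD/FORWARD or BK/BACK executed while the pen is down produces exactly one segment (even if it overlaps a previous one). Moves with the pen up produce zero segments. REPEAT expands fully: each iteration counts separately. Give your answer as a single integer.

Answer: 5

Derivation:
Executing turtle program step by step:
Start: pos=(3,-3), heading=270, pen down
RT 180: heading 270 -> 90
LT 127: heading 90 -> 217
RT 180: heading 217 -> 37
FD 20: (3,-3) -> (18.973,9.036) [heading=37, draw]
LT 30: heading 37 -> 67
BK 6: (18.973,9.036) -> (16.628,3.513) [heading=67, draw]
FD 5: (16.628,3.513) -> (18.582,8.116) [heading=67, draw]
RT 150: heading 67 -> 277
FD 5: (18.582,8.116) -> (19.191,3.153) [heading=277, draw]
RT 150: heading 277 -> 127
FD 13: (19.191,3.153) -> (11.368,13.535) [heading=127, draw]
Final: pos=(11.368,13.535), heading=127, 5 segment(s) drawn
Segments drawn: 5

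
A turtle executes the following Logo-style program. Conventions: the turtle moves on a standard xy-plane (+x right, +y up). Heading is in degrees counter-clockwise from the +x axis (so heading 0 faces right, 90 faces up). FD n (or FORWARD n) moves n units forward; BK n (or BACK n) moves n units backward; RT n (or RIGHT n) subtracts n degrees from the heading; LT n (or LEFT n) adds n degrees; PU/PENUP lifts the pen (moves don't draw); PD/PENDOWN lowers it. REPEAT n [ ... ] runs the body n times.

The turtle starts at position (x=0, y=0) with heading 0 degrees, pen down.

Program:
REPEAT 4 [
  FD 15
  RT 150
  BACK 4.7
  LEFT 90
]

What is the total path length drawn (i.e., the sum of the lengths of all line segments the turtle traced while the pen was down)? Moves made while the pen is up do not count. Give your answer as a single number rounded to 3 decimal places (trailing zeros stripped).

Answer: 78.8

Derivation:
Executing turtle program step by step:
Start: pos=(0,0), heading=0, pen down
REPEAT 4 [
  -- iteration 1/4 --
  FD 15: (0,0) -> (15,0) [heading=0, draw]
  RT 150: heading 0 -> 210
  BK 4.7: (15,0) -> (19.07,2.35) [heading=210, draw]
  LT 90: heading 210 -> 300
  -- iteration 2/4 --
  FD 15: (19.07,2.35) -> (26.57,-10.64) [heading=300, draw]
  RT 150: heading 300 -> 150
  BK 4.7: (26.57,-10.64) -> (30.641,-12.99) [heading=150, draw]
  LT 90: heading 150 -> 240
  -- iteration 3/4 --
  FD 15: (30.641,-12.99) -> (23.141,-25.981) [heading=240, draw]
  RT 150: heading 240 -> 90
  BK 4.7: (23.141,-25.981) -> (23.141,-30.681) [heading=90, draw]
  LT 90: heading 90 -> 180
  -- iteration 4/4 --
  FD 15: (23.141,-30.681) -> (8.141,-30.681) [heading=180, draw]
  RT 150: heading 180 -> 30
  BK 4.7: (8.141,-30.681) -> (4.07,-33.031) [heading=30, draw]
  LT 90: heading 30 -> 120
]
Final: pos=(4.07,-33.031), heading=120, 8 segment(s) drawn

Segment lengths:
  seg 1: (0,0) -> (15,0), length = 15
  seg 2: (15,0) -> (19.07,2.35), length = 4.7
  seg 3: (19.07,2.35) -> (26.57,-10.64), length = 15
  seg 4: (26.57,-10.64) -> (30.641,-12.99), length = 4.7
  seg 5: (30.641,-12.99) -> (23.141,-25.981), length = 15
  seg 6: (23.141,-25.981) -> (23.141,-30.681), length = 4.7
  seg 7: (23.141,-30.681) -> (8.141,-30.681), length = 15
  seg 8: (8.141,-30.681) -> (4.07,-33.031), length = 4.7
Total = 78.8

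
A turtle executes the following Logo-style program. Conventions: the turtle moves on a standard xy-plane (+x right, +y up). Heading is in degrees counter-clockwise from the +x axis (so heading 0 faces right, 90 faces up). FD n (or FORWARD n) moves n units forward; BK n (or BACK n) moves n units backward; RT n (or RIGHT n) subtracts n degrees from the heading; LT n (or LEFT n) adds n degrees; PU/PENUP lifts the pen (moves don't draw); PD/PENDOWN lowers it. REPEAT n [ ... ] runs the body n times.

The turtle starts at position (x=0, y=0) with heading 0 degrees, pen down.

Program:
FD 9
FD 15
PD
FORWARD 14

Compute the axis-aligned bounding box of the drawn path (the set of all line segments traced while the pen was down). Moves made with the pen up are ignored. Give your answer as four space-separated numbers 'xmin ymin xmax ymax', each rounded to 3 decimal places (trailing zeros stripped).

Answer: 0 0 38 0

Derivation:
Executing turtle program step by step:
Start: pos=(0,0), heading=0, pen down
FD 9: (0,0) -> (9,0) [heading=0, draw]
FD 15: (9,0) -> (24,0) [heading=0, draw]
PD: pen down
FD 14: (24,0) -> (38,0) [heading=0, draw]
Final: pos=(38,0), heading=0, 3 segment(s) drawn

Segment endpoints: x in {0, 9, 24, 38}, y in {0}
xmin=0, ymin=0, xmax=38, ymax=0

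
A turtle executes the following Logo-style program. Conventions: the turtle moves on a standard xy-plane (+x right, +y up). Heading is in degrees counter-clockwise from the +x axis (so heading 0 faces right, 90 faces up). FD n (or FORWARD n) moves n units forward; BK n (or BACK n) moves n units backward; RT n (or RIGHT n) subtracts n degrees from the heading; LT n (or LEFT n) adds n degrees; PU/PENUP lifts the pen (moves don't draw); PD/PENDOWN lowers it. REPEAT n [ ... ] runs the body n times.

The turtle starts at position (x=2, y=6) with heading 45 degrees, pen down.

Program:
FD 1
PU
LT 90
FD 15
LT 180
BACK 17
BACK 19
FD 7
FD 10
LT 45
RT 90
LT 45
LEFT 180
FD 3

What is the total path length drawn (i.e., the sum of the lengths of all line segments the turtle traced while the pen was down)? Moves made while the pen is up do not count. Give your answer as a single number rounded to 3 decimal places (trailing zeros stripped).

Executing turtle program step by step:
Start: pos=(2,6), heading=45, pen down
FD 1: (2,6) -> (2.707,6.707) [heading=45, draw]
PU: pen up
LT 90: heading 45 -> 135
FD 15: (2.707,6.707) -> (-7.899,17.314) [heading=135, move]
LT 180: heading 135 -> 315
BK 17: (-7.899,17.314) -> (-19.92,29.335) [heading=315, move]
BK 19: (-19.92,29.335) -> (-33.355,42.77) [heading=315, move]
FD 7: (-33.355,42.77) -> (-28.406,37.82) [heading=315, move]
FD 10: (-28.406,37.82) -> (-21.335,30.749) [heading=315, move]
LT 45: heading 315 -> 0
RT 90: heading 0 -> 270
LT 45: heading 270 -> 315
LT 180: heading 315 -> 135
FD 3: (-21.335,30.749) -> (-23.456,32.87) [heading=135, move]
Final: pos=(-23.456,32.87), heading=135, 1 segment(s) drawn

Segment lengths:
  seg 1: (2,6) -> (2.707,6.707), length = 1
Total = 1

Answer: 1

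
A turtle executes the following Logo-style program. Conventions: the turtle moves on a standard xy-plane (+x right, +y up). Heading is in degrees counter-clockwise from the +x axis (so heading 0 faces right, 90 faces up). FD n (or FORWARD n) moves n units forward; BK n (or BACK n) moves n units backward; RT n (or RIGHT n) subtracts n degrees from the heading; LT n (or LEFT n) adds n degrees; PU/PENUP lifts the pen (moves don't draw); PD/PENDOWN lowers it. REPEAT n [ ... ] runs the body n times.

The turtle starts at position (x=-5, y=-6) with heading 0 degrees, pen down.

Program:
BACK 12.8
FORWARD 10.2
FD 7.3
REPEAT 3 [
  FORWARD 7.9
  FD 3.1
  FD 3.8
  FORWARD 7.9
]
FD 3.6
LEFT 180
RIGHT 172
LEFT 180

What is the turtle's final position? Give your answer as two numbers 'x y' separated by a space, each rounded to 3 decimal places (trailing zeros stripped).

Executing turtle program step by step:
Start: pos=(-5,-6), heading=0, pen down
BK 12.8: (-5,-6) -> (-17.8,-6) [heading=0, draw]
FD 10.2: (-17.8,-6) -> (-7.6,-6) [heading=0, draw]
FD 7.3: (-7.6,-6) -> (-0.3,-6) [heading=0, draw]
REPEAT 3 [
  -- iteration 1/3 --
  FD 7.9: (-0.3,-6) -> (7.6,-6) [heading=0, draw]
  FD 3.1: (7.6,-6) -> (10.7,-6) [heading=0, draw]
  FD 3.8: (10.7,-6) -> (14.5,-6) [heading=0, draw]
  FD 7.9: (14.5,-6) -> (22.4,-6) [heading=0, draw]
  -- iteration 2/3 --
  FD 7.9: (22.4,-6) -> (30.3,-6) [heading=0, draw]
  FD 3.1: (30.3,-6) -> (33.4,-6) [heading=0, draw]
  FD 3.8: (33.4,-6) -> (37.2,-6) [heading=0, draw]
  FD 7.9: (37.2,-6) -> (45.1,-6) [heading=0, draw]
  -- iteration 3/3 --
  FD 7.9: (45.1,-6) -> (53,-6) [heading=0, draw]
  FD 3.1: (53,-6) -> (56.1,-6) [heading=0, draw]
  FD 3.8: (56.1,-6) -> (59.9,-6) [heading=0, draw]
  FD 7.9: (59.9,-6) -> (67.8,-6) [heading=0, draw]
]
FD 3.6: (67.8,-6) -> (71.4,-6) [heading=0, draw]
LT 180: heading 0 -> 180
RT 172: heading 180 -> 8
LT 180: heading 8 -> 188
Final: pos=(71.4,-6), heading=188, 16 segment(s) drawn

Answer: 71.4 -6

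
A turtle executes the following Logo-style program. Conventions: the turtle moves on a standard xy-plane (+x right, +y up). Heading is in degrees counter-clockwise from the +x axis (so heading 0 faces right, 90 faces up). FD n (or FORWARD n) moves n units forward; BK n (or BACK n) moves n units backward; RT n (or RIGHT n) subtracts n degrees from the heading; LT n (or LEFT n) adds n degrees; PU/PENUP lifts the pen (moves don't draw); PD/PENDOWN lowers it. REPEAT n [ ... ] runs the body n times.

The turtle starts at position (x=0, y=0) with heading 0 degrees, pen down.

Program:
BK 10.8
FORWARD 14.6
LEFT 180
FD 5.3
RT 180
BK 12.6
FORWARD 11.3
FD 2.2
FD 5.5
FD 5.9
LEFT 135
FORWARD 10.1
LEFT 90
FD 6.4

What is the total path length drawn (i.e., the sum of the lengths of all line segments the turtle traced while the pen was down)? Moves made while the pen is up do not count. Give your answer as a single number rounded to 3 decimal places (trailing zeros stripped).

Answer: 84.7

Derivation:
Executing turtle program step by step:
Start: pos=(0,0), heading=0, pen down
BK 10.8: (0,0) -> (-10.8,0) [heading=0, draw]
FD 14.6: (-10.8,0) -> (3.8,0) [heading=0, draw]
LT 180: heading 0 -> 180
FD 5.3: (3.8,0) -> (-1.5,0) [heading=180, draw]
RT 180: heading 180 -> 0
BK 12.6: (-1.5,0) -> (-14.1,0) [heading=0, draw]
FD 11.3: (-14.1,0) -> (-2.8,0) [heading=0, draw]
FD 2.2: (-2.8,0) -> (-0.6,0) [heading=0, draw]
FD 5.5: (-0.6,0) -> (4.9,0) [heading=0, draw]
FD 5.9: (4.9,0) -> (10.8,0) [heading=0, draw]
LT 135: heading 0 -> 135
FD 10.1: (10.8,0) -> (3.658,7.142) [heading=135, draw]
LT 90: heading 135 -> 225
FD 6.4: (3.658,7.142) -> (-0.867,2.616) [heading=225, draw]
Final: pos=(-0.867,2.616), heading=225, 10 segment(s) drawn

Segment lengths:
  seg 1: (0,0) -> (-10.8,0), length = 10.8
  seg 2: (-10.8,0) -> (3.8,0), length = 14.6
  seg 3: (3.8,0) -> (-1.5,0), length = 5.3
  seg 4: (-1.5,0) -> (-14.1,0), length = 12.6
  seg 5: (-14.1,0) -> (-2.8,0), length = 11.3
  seg 6: (-2.8,0) -> (-0.6,0), length = 2.2
  seg 7: (-0.6,0) -> (4.9,0), length = 5.5
  seg 8: (4.9,0) -> (10.8,0), length = 5.9
  seg 9: (10.8,0) -> (3.658,7.142), length = 10.1
  seg 10: (3.658,7.142) -> (-0.867,2.616), length = 6.4
Total = 84.7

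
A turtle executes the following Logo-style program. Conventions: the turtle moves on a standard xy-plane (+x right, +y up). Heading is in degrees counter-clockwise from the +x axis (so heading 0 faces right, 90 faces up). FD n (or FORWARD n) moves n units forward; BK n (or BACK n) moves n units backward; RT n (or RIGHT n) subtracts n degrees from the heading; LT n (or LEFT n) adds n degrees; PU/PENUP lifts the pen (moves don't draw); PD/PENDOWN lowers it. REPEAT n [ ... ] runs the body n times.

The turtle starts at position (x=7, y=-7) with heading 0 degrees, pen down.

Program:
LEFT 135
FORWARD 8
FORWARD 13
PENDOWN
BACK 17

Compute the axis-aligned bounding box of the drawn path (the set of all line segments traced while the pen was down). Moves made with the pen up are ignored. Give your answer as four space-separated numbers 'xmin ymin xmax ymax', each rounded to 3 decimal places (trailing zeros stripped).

Executing turtle program step by step:
Start: pos=(7,-7), heading=0, pen down
LT 135: heading 0 -> 135
FD 8: (7,-7) -> (1.343,-1.343) [heading=135, draw]
FD 13: (1.343,-1.343) -> (-7.849,7.849) [heading=135, draw]
PD: pen down
BK 17: (-7.849,7.849) -> (4.172,-4.172) [heading=135, draw]
Final: pos=(4.172,-4.172), heading=135, 3 segment(s) drawn

Segment endpoints: x in {-7.849, 1.343, 4.172, 7}, y in {-7, -4.172, -1.343, 7.849}
xmin=-7.849, ymin=-7, xmax=7, ymax=7.849

Answer: -7.849 -7 7 7.849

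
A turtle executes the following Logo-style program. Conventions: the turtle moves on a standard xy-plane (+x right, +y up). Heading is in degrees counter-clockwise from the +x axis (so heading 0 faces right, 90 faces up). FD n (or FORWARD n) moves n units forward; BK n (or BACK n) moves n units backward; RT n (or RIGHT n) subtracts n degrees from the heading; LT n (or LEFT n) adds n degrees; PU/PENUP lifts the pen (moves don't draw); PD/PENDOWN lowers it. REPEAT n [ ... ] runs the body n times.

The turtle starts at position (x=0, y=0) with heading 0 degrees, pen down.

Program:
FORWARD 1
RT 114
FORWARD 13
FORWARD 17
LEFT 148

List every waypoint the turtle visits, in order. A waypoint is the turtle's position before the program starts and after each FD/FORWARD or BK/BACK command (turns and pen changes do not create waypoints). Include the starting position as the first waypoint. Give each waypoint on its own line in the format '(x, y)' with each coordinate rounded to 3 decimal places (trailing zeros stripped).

Executing turtle program step by step:
Start: pos=(0,0), heading=0, pen down
FD 1: (0,0) -> (1,0) [heading=0, draw]
RT 114: heading 0 -> 246
FD 13: (1,0) -> (-4.288,-11.876) [heading=246, draw]
FD 17: (-4.288,-11.876) -> (-11.202,-27.406) [heading=246, draw]
LT 148: heading 246 -> 34
Final: pos=(-11.202,-27.406), heading=34, 3 segment(s) drawn
Waypoints (4 total):
(0, 0)
(1, 0)
(-4.288, -11.876)
(-11.202, -27.406)

Answer: (0, 0)
(1, 0)
(-4.288, -11.876)
(-11.202, -27.406)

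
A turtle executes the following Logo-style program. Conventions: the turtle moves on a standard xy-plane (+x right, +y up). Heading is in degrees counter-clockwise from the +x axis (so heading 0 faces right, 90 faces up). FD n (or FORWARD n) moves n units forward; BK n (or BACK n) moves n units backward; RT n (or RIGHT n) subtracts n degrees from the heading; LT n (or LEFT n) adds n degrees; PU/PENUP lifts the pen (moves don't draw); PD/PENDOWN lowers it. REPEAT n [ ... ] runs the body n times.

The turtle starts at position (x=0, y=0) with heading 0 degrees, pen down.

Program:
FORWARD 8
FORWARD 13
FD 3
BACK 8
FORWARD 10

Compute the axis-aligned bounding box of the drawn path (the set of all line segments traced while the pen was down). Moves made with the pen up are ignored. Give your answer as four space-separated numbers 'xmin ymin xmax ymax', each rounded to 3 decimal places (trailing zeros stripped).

Executing turtle program step by step:
Start: pos=(0,0), heading=0, pen down
FD 8: (0,0) -> (8,0) [heading=0, draw]
FD 13: (8,0) -> (21,0) [heading=0, draw]
FD 3: (21,0) -> (24,0) [heading=0, draw]
BK 8: (24,0) -> (16,0) [heading=0, draw]
FD 10: (16,0) -> (26,0) [heading=0, draw]
Final: pos=(26,0), heading=0, 5 segment(s) drawn

Segment endpoints: x in {0, 8, 16, 21, 24, 26}, y in {0}
xmin=0, ymin=0, xmax=26, ymax=0

Answer: 0 0 26 0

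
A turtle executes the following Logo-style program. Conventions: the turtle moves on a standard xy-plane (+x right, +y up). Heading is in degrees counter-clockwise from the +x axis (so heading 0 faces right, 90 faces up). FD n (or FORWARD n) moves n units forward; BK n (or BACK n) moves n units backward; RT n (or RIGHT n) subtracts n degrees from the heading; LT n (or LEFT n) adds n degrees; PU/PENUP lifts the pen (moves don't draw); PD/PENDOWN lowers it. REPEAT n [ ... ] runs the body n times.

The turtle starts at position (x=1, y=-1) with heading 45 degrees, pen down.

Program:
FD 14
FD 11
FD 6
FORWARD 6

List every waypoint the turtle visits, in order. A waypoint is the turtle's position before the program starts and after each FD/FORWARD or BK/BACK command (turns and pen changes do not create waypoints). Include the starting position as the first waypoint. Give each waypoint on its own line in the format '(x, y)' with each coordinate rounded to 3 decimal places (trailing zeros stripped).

Executing turtle program step by step:
Start: pos=(1,-1), heading=45, pen down
FD 14: (1,-1) -> (10.899,8.899) [heading=45, draw]
FD 11: (10.899,8.899) -> (18.678,16.678) [heading=45, draw]
FD 6: (18.678,16.678) -> (22.92,20.92) [heading=45, draw]
FD 6: (22.92,20.92) -> (27.163,25.163) [heading=45, draw]
Final: pos=(27.163,25.163), heading=45, 4 segment(s) drawn
Waypoints (5 total):
(1, -1)
(10.899, 8.899)
(18.678, 16.678)
(22.92, 20.92)
(27.163, 25.163)

Answer: (1, -1)
(10.899, 8.899)
(18.678, 16.678)
(22.92, 20.92)
(27.163, 25.163)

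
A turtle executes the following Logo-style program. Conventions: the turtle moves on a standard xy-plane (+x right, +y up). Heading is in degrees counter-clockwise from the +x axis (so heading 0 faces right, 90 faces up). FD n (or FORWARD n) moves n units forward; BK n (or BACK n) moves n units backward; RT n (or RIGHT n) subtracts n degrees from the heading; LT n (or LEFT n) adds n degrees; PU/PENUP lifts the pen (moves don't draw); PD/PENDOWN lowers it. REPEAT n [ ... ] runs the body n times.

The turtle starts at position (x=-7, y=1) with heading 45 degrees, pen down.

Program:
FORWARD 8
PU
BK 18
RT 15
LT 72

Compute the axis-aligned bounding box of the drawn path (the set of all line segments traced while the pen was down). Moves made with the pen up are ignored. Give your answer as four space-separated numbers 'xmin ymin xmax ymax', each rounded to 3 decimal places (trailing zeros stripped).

Answer: -7 1 -1.343 6.657

Derivation:
Executing turtle program step by step:
Start: pos=(-7,1), heading=45, pen down
FD 8: (-7,1) -> (-1.343,6.657) [heading=45, draw]
PU: pen up
BK 18: (-1.343,6.657) -> (-14.071,-6.071) [heading=45, move]
RT 15: heading 45 -> 30
LT 72: heading 30 -> 102
Final: pos=(-14.071,-6.071), heading=102, 1 segment(s) drawn

Segment endpoints: x in {-7, -1.343}, y in {1, 6.657}
xmin=-7, ymin=1, xmax=-1.343, ymax=6.657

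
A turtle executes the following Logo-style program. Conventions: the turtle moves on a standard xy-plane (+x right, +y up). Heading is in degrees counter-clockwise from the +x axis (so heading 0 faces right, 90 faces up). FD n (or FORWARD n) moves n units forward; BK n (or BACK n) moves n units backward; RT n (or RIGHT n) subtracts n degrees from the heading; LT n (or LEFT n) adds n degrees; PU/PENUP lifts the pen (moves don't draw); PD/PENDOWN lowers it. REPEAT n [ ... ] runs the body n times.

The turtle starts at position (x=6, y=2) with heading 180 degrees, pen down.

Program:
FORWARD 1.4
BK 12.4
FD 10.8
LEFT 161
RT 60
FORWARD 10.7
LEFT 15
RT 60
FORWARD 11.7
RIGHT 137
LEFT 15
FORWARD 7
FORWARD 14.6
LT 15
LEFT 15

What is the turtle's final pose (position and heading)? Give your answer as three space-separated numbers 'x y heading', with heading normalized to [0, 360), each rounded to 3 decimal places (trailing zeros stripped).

Answer: -7.086 1.529 144

Derivation:
Executing turtle program step by step:
Start: pos=(6,2), heading=180, pen down
FD 1.4: (6,2) -> (4.6,2) [heading=180, draw]
BK 12.4: (4.6,2) -> (17,2) [heading=180, draw]
FD 10.8: (17,2) -> (6.2,2) [heading=180, draw]
LT 161: heading 180 -> 341
RT 60: heading 341 -> 281
FD 10.7: (6.2,2) -> (8.242,-8.503) [heading=281, draw]
LT 15: heading 281 -> 296
RT 60: heading 296 -> 236
FD 11.7: (8.242,-8.503) -> (1.699,-18.203) [heading=236, draw]
RT 137: heading 236 -> 99
LT 15: heading 99 -> 114
FD 7: (1.699,-18.203) -> (-1.148,-11.808) [heading=114, draw]
FD 14.6: (-1.148,-11.808) -> (-7.086,1.529) [heading=114, draw]
LT 15: heading 114 -> 129
LT 15: heading 129 -> 144
Final: pos=(-7.086,1.529), heading=144, 7 segment(s) drawn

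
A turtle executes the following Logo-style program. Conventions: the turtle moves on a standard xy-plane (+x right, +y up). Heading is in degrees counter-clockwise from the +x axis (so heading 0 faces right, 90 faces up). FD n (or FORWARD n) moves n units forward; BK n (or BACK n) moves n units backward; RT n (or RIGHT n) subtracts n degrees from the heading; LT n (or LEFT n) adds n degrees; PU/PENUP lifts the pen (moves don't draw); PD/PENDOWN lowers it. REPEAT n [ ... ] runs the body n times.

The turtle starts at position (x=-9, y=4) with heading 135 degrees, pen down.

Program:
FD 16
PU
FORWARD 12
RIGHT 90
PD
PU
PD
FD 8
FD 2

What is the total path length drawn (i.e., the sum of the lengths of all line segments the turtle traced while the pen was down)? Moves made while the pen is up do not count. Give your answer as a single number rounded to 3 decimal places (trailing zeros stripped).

Executing turtle program step by step:
Start: pos=(-9,4), heading=135, pen down
FD 16: (-9,4) -> (-20.314,15.314) [heading=135, draw]
PU: pen up
FD 12: (-20.314,15.314) -> (-28.799,23.799) [heading=135, move]
RT 90: heading 135 -> 45
PD: pen down
PU: pen up
PD: pen down
FD 8: (-28.799,23.799) -> (-23.142,29.456) [heading=45, draw]
FD 2: (-23.142,29.456) -> (-21.728,30.87) [heading=45, draw]
Final: pos=(-21.728,30.87), heading=45, 3 segment(s) drawn

Segment lengths:
  seg 1: (-9,4) -> (-20.314,15.314), length = 16
  seg 2: (-28.799,23.799) -> (-23.142,29.456), length = 8
  seg 3: (-23.142,29.456) -> (-21.728,30.87), length = 2
Total = 26

Answer: 26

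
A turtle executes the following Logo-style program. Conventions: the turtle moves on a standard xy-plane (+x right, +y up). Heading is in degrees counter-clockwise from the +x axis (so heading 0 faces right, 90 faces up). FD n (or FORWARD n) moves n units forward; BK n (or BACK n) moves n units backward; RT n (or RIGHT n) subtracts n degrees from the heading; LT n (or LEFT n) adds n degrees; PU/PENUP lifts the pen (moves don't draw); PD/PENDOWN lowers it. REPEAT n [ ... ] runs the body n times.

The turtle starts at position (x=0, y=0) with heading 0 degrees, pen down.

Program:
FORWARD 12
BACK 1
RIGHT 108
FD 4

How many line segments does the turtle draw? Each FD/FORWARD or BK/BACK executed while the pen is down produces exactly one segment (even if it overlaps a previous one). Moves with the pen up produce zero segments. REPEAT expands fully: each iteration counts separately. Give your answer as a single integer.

Executing turtle program step by step:
Start: pos=(0,0), heading=0, pen down
FD 12: (0,0) -> (12,0) [heading=0, draw]
BK 1: (12,0) -> (11,0) [heading=0, draw]
RT 108: heading 0 -> 252
FD 4: (11,0) -> (9.764,-3.804) [heading=252, draw]
Final: pos=(9.764,-3.804), heading=252, 3 segment(s) drawn
Segments drawn: 3

Answer: 3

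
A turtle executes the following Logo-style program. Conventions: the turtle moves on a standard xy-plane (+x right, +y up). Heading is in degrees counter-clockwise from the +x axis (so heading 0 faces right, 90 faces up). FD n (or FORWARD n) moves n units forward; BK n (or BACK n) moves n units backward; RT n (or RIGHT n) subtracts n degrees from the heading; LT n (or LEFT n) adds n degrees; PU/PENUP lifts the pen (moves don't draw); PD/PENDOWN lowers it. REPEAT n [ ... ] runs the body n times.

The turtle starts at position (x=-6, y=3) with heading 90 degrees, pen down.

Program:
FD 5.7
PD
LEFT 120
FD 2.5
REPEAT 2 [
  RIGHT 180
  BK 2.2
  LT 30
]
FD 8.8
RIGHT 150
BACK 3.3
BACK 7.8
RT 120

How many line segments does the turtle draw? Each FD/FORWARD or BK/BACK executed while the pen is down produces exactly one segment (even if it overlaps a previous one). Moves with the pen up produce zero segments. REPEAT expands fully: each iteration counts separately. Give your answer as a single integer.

Answer: 7

Derivation:
Executing turtle program step by step:
Start: pos=(-6,3), heading=90, pen down
FD 5.7: (-6,3) -> (-6,8.7) [heading=90, draw]
PD: pen down
LT 120: heading 90 -> 210
FD 2.5: (-6,8.7) -> (-8.165,7.45) [heading=210, draw]
REPEAT 2 [
  -- iteration 1/2 --
  RT 180: heading 210 -> 30
  BK 2.2: (-8.165,7.45) -> (-10.07,6.35) [heading=30, draw]
  LT 30: heading 30 -> 60
  -- iteration 2/2 --
  RT 180: heading 60 -> 240
  BK 2.2: (-10.07,6.35) -> (-8.97,8.255) [heading=240, draw]
  LT 30: heading 240 -> 270
]
FD 8.8: (-8.97,8.255) -> (-8.97,-0.545) [heading=270, draw]
RT 150: heading 270 -> 120
BK 3.3: (-8.97,-0.545) -> (-7.32,-3.403) [heading=120, draw]
BK 7.8: (-7.32,-3.403) -> (-3.42,-10.158) [heading=120, draw]
RT 120: heading 120 -> 0
Final: pos=(-3.42,-10.158), heading=0, 7 segment(s) drawn
Segments drawn: 7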